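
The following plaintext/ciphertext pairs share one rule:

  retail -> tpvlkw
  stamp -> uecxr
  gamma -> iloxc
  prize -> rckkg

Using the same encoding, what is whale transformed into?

Shifts by position in retail: pos 0: r→t (+2), pos 1: e→p (+11), pos 2: t→v (+2), pos 3: a→l (+11) — repeating every 2. The shifts repeat in a cycle of length 2: positions 0,1,… shift by +2, +11, then the pattern repeats.
On whale: w+2=y, h+11=s, a+2=c, l+11=w, e+2=g.

yscwg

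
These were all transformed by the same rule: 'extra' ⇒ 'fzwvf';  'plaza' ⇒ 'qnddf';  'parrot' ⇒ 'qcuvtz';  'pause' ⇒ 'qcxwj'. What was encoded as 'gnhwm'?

In extra: e→f is +1, x→z is +2, t→w is +3, r→v is +4 — the shift increases by 1 each position. The shift increases by 1 at each position, starting from +1: 1, 2, 3, ….
Undoing it on gnhwm: g−1=f, n−2=l, h−3=e, w−4=s, m−5=h.

flesh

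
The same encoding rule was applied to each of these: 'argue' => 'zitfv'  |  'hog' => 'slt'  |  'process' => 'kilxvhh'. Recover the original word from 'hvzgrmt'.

seating

Each pair mirrors across the alphabet (a↔z, r↔i, g↔t): positions sum to 25. Each letter is replaced by its mirror in the alphabet: a↔z, b↔y, c↔x, and so on (the Atbash cipher).
Undoing it on hvzgrmt: h↔s, v↔e, z↔a, g↔t, r↔i, m↔n, t↔g.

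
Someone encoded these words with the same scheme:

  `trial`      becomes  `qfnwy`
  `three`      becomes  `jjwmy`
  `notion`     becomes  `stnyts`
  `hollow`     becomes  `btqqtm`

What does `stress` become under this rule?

xxjwyx

The output letters match the input read backwards, each shifted +5: trial reversed is lairt. Read the word backwards and shift each letter +5.
For stress: reverse → sserts; then shift: s+5=x, s+5=x, e+5=j, r+5=w, t+5=y, s+5=x.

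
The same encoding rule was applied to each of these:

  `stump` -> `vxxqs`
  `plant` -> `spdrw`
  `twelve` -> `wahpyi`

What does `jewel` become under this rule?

mizio

It's a Vigenère-style cipher with numeric key [3,4]: position i shifts by key[i mod 2].
Applying it to jewel: j+3=m, e+4=i, w+3=z, e+4=i, l+3=o.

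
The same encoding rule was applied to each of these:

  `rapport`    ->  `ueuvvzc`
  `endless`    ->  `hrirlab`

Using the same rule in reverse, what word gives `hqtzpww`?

Letter i (0-indexed) is shifted by i+3, so successive shifts are 3, 4, 5, ….
Undoing it on hqtzpww: h−3=e, q−4=m, t−5=o, z−6=t, p−7=i, w−8=o, w−9=n.

emotion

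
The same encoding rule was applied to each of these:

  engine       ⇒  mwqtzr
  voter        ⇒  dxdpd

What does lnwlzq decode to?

demand

In engine: e→m is +8, n→w is +9, g→q is +10, i→t is +11 — the shift increases by 1 each position. Letter i (0-indexed) is shifted by i+8, so successive shifts are 8, 9, 10, ….
Decoding lnwlzq: l−8=d, n−9=e, w−10=m, l−11=a, z−12=n, q−13=d.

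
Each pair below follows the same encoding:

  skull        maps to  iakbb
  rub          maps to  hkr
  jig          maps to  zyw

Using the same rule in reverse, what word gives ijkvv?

stuff

Compare letters: s→i is +16, k→a is +16, u→k is +16 — a constant shift. Each letter is shifted forward by 16 in the alphabet (a Caesar shift of +16).
Decoding ijkvv: i−16=s, j−16=t, k−16=u, v−16=f, v−16=f.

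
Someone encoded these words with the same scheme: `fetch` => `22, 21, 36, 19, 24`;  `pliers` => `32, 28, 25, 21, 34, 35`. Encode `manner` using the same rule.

29, 17, 30, 30, 21, 34

f is letter #6 and maps to 22: an offset of 16. Letters become their 1-based position plus 16 (so a→17, b→18, …).
For manner: m=13→29, a=1→17, n=14→30, n=14→30, e=5→21, r=18→34.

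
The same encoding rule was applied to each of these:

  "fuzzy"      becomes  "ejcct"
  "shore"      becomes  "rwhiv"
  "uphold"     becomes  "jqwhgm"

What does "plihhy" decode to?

maroon

f(5)→e(4) and u(20)→j(9) fit y≡9x+11 (mod 26); the inverse of 9 mod 26 is 3. Treating letters as 0–25, the rule is x ↦ 9x + 11 (mod 26).
Reversing it on plihhy: p(15)→3·(15−11)≡12=m; l(11)→3·(11−11)≡0=a; i(8)→3·(8−11)≡17=r; h(7)→3·(7−11)≡14=o; h(7)→3·(7−11)≡14=o; y(24)→3·(24−11)≡13=n (all mod 26).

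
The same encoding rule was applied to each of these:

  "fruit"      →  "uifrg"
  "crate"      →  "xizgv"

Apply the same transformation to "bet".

yvg

Each pair mirrors across the alphabet (f↔u, r↔i, u↔f): positions sum to 25. Letters are reflected about the middle of the alphabet (position → 25−position): Atbash.
On bet: b↔y, e↔v, t↔g.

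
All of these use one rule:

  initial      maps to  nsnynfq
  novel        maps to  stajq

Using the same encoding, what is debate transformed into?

ijgfyj

Compare letters: i→n is +5, n→s is +5, i→n is +5 — a constant shift. Each letter is shifted forward by 5 in the alphabet (a Caesar shift of +5).
On debate: d+5=i, e+5=j, b+5=g, a+5=f, t+5=y, e+5=j.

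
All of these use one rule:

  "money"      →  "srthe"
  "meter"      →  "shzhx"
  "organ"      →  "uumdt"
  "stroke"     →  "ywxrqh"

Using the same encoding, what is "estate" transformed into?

kvzdzh

Shifts by position in money: pos 0: m→s (+6), pos 1: o→r (+3), pos 2: n→t (+6), pos 3: e→h (+3) — repeating every 2. A repeating key of period 2 is used — shifts +6, +3 over and over.
On estate: e+6=k, s+3=v, t+6=z, a+3=d, t+6=z, e+3=h.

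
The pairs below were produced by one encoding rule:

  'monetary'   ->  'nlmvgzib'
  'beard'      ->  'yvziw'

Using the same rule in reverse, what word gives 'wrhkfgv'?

Each pair mirrors across the alphabet (m↔n, o↔l, n↔m): positions sum to 25. Letters are reflected about the middle of the alphabet (position → 25−position): Atbash.
Reversing it on wrhkfgv: w↔d, r↔i, h↔s, k↔p, f↔u, g↔t, v↔e.

dispute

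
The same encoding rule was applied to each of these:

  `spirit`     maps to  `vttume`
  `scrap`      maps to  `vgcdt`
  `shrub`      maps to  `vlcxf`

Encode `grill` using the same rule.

Shifts by position in spirit: pos 0: s→v (+3), pos 1: p→t (+4), pos 2: i→t (+11), pos 3: r→u (+3), pos 4: i→m (+4), pos 5: t→e (+11) — repeating every 3. The shifts repeat in a cycle of length 3: positions 0,1,… shift by +3, +4, +11, then the pattern repeats.
For grill: g+3=j, r+4=v, i+11=t, l+3=o, l+4=p.

jvtop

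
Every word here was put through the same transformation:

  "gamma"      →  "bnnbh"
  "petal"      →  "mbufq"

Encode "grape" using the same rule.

The output letters match the input read backwards, each shifted +1: gamma reversed is ammag. Two steps: reverse the string, then apply a Caesar shift of +1.
For grape: reverse → eparg; then shift: e+1=f, p+1=q, a+1=b, r+1=s, g+1=h.

fqbsh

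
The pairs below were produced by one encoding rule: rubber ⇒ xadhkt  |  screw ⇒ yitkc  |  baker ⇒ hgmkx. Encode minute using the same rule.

sopazg

The shifts repeat in a cycle of length 3: positions 0,1,… shift by +6, +6, +2, then the pattern repeats.
For minute: m+6=s, i+6=o, n+2=p, u+6=a, t+6=z, e+2=g.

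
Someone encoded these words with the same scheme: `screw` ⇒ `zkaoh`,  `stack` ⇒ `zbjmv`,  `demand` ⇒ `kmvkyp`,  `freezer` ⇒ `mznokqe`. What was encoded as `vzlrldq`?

In screw: s→z is +7, c→k is +8, r→a is +9, e→o is +10 — the shift increases by 1 each position. Each letter shifts forward by (position + 7), i.e. 7, 8, 9, … — the shift grows by one for each successive letter.
Reversing it on vzlrldq: v−7=o, z−8=r, l−9=c, r−10=h, l−11=a, d−12=r, q−13=d.

orchard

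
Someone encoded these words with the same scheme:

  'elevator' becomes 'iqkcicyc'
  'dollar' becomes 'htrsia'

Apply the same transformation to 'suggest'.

wzmnmbd

In elevator: e→i is +4, l→q is +5, e→k is +6, v→c is +7 — the shift increases by 1 each position. Each letter shifts forward by (position + 4), i.e. 4, 5, 6, … — the shift grows by one for each successive letter.
On suggest: s+4=w, u+5=z, g+6=m, g+7=n, e+8=m, s+9=b, t+10=d.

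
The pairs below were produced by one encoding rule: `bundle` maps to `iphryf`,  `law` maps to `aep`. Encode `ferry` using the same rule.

The output letters match the input read backwards, each shifted +4: bundle reversed is eldnub. Read the word backwards and shift each letter +4.
For ferry: reverse → yrref; then shift: y+4=c, r+4=v, r+4=v, e+4=i, f+4=j.

cvvij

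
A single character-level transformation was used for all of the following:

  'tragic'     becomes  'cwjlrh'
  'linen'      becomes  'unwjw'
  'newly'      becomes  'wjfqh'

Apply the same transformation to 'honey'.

qtwjh

Shifts by position in tragic: pos 0: t→c (+9), pos 1: r→w (+5), pos 2: a→j (+9), pos 3: g→l (+5) — repeating every 2. It's a Vigenère-style cipher with numeric key [9,5]: position i shifts by key[i mod 2].
For honey: h+9=q, o+5=t, n+9=w, e+5=j, y+9=h.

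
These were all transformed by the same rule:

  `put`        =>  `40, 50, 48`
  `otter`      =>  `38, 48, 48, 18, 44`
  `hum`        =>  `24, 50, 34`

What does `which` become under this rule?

54, 24, 26, 14, 24

p(#16)→40 and u(#21)→50: differences scale by 2, so n = 2·pos + 8. The formula is n = 2×(alphabet index, a=1) + 8.
For which: w=23→54, h=8→24, i=9→26, c=3→14, h=8→24.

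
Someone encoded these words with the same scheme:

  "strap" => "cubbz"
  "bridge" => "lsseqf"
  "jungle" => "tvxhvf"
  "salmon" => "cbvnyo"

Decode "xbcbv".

It's a Vigenère-style cipher with numeric key [10,1]: position i shifts by key[i mod 2].
Undoing it on xbcbv: x−10=n, b−1=a, c−10=s, b−1=a, v−10=l.

nasal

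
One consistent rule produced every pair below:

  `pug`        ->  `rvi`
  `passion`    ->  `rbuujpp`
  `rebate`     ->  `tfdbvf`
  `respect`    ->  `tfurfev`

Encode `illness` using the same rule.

jnnpfuu

The shift depends on letter class: consonant p→r is +2, but vowel u→v is +1. The rule splits by letter class: vowels +1, consonants +2.
On illness: i(vowel)+1=j, l(cons)+2=n, l(cons)+2=n, n(cons)+2=p, e(vowel)+1=f, s(cons)+2=u, s(cons)+2=u.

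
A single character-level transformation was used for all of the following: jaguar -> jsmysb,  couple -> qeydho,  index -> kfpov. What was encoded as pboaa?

j(9)→j(9) and a(0)→s(18) fit y≡25x+18 (mod 26); the inverse of 25 mod 26 is 25. Treating letters as 0–25, the rule is x ↦ 25x + 18 (mod 26).
Decoding pboaa: p(15)→25·(15−18)≡3=d; b(1)→25·(1−18)≡17=r; o(14)→25·(14−18)≡4=e; a(0)→25·(0−18)≡18=s; a(0)→25·(0−18)≡18=s (all mod 26).

dress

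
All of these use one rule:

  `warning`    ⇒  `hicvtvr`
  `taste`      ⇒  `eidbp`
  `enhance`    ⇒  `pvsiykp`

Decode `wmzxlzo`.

leopard

Shifts by position in warning: pos 0: w→h (+11), pos 1: a→i (+8), pos 2: r→c (+11), pos 3: n→v (+8) — repeating every 2. A repeating key of period 2 is used — shifts +11, +8 over and over.
Decoding wmzxlzo: w−11=l, m−8=e, z−11=o, x−8=p, l−11=a, z−8=r, o−11=d.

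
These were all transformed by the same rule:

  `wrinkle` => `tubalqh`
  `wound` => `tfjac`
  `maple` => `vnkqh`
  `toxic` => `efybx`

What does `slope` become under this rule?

zqfkh

w(22)→t(19) and r(17)→u(20) fit y≡5x+13 (mod 26); the inverse of 5 mod 26 is 21. Each letter's alphabet position (a=0..z=25) is mapped through 5·x+13 mod 26 — an affine cipher.
Applying it to slope: s(18)→5·18+13≡25=z; l(11)→5·11+13≡16=q; o(14)→5·14+13≡5=f; p(15)→5·15+13≡10=k; e(4)→5·4+13≡7=h (all mod 26).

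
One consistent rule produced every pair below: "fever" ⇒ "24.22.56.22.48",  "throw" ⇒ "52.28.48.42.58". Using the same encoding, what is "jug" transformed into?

f(#6)→24 and e(#5)→22: differences scale by 2, so n = 2·pos + 12. The formula is n = 2×(alphabet index, a=1) + 12.
For jug: j=10→32, u=21→54, g=7→26.

32.54.26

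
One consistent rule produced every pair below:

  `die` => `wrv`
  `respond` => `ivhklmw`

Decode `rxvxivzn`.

Each pair mirrors across the alphabet (d↔w, i↔r, e↔v): positions sum to 25. This is the alphabet-reversal cipher (Atbash): a becomes z, b becomes y, etc.
Undoing it on rxvxivzn: r↔i, x↔c, v↔e, x↔c, i↔r, v↔e, z↔a, n↔m.

icecream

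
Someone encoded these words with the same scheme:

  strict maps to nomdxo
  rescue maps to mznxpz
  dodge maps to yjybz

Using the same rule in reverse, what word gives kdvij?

Every letter moves 21 places later in the alphabet, wrapping around z→a.
Decoding kdvij: k−21=p, d−21=i, v−21=a, i−21=n, j−21=o.

piano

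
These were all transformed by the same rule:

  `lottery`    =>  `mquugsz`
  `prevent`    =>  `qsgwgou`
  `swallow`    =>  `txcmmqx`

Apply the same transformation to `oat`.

qcu

The shift depends on letter class: consonant l→m is +1, but vowel o→q is +2. The rule splits by letter class: vowels +2, consonants +1.
Applying it to oat: o(vowel)+2=q, a(vowel)+2=c, t(cons)+1=u.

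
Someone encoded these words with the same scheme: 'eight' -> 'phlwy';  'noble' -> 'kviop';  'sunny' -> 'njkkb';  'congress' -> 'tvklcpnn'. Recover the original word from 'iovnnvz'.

e(4)→p(15) and i(8)→h(7) fit y≡11x+23 (mod 26); the inverse of 11 mod 26 is 19. Each letter's alphabet position (a=0..z=25) is mapped through 11·x+23 mod 26 — an affine cipher.
Undoing it on iovnnvz: i(8)→19·(8−23)≡1=b; o(14)→19·(14−23)≡11=l; v(21)→19·(21−23)≡14=o; n(13)→19·(13−23)≡18=s; n(13)→19·(13−23)≡18=s; v(21)→19·(21−23)≡14=o; z(25)→19·(25−23)≡12=m (all mod 26).

blossom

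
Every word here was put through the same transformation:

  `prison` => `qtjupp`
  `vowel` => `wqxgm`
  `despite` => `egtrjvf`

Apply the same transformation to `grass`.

htbut

It's a Vigenère-style cipher with numeric key [1,2]: position i shifts by key[i mod 2].
For grass: g+1=h, r+2=t, a+1=b, s+2=u, s+1=t.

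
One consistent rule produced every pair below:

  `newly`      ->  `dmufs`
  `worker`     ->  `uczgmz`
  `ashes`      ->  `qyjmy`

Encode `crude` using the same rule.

ozwnm

n(13)→d(3) and e(4)→m(12) fit y≡25x+16 (mod 26); the inverse of 25 mod 26 is 25. Treating letters as 0–25, the rule is x ↦ 25x + 16 (mod 26).
On crude: c(2)→25·2+16≡14=o; r(17)→25·17+16≡25=z; u(20)→25·20+16≡22=w; d(3)→25·3+16≡13=n; e(4)→25·4+16≡12=m (all mod 26).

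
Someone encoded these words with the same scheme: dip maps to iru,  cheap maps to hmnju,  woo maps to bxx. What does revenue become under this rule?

The shift depends on letter class: consonant d→i is +5, but vowel i→r is +9. Two shifts are in play — +9 for a/e/i/o/u, +5 for every other letter.
For revenue: r(cons)+5=w, e(vowel)+9=n, v(cons)+5=a, e(vowel)+9=n, n(cons)+5=s, u(vowel)+9=d, e(vowel)+9=n.

wnansdn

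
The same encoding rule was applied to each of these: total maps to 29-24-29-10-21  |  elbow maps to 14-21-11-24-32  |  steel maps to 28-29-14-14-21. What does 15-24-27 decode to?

for

Each letter is replaced by its alphabet position (a=1..z=26) + 9.
Reversing it on 15-24-27: 15→(15−9)÷1=6=f, 24→(24−9)÷1=15=o, 27→(27−9)÷1=18=r.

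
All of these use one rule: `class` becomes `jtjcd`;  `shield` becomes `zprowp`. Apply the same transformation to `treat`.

In class: c→j is +7, l→t is +8, a→j is +9, s→c is +10 — the shift increases by 1 each position. Each letter shifts forward by (position + 7), i.e. 7, 8, 9, … — the shift grows by one for each successive letter.
For treat: t+7=a, r+8=z, e+9=n, a+10=k, t+11=e.

aznke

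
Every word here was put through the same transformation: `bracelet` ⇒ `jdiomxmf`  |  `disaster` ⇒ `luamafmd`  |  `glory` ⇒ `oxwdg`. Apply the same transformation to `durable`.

The shifts repeat in a cycle of length 2: positions 0,1,… shift by +8, +12, then the pattern repeats.
For durable: d+8=l, u+12=g, r+8=z, a+12=m, b+8=j, l+12=x, e+8=m.

lgzmjxm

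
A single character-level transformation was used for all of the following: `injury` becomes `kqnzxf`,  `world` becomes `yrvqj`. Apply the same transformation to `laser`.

ndwjx

In injury: i→k is +2, n→q is +3, j→n is +4, u→z is +5 — the shift increases by 1 each position. Each letter shifts forward by (position + 2), i.e. 2, 3, 4, … — the shift grows by one for each successive letter.
Applying it to laser: l+2=n, a+3=d, s+4=w, e+5=j, r+6=x.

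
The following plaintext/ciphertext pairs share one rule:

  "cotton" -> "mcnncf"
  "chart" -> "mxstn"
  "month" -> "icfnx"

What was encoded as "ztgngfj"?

pretend

c(2)→m(12) and o(14)→c(2) fit y≡23x+18 (mod 26); the inverse of 23 mod 26 is 17. Treating letters as 0–25, the rule is x ↦ 23x + 18 (mod 26).
Reversing it on ztgngfj: z(25)→17·(25−18)≡15=p; t(19)→17·(19−18)≡17=r; g(6)→17·(6−18)≡4=e; n(13)→17·(13−18)≡19=t; g(6)→17·(6−18)≡4=e; f(5)→17·(5−18)≡13=n; j(9)→17·(9−18)≡3=d (all mod 26).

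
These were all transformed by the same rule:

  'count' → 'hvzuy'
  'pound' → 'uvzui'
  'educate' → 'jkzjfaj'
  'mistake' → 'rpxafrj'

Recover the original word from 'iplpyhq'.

digital

Shifts by position in count: pos 0: c→h (+5), pos 1: o→v (+7), pos 2: u→z (+5), pos 3: n→u (+7) — repeating every 2. The shifts repeat in a cycle of length 2: positions 0,1,… shift by +5, +7, then the pattern repeats.
Reversing it on iplpyhq: i−5=d, p−7=i, l−5=g, p−7=i, y−5=t, h−7=a, q−5=l.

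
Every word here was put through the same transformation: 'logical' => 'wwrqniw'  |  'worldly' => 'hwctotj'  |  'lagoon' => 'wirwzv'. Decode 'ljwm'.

able

Shifts by position in logical: pos 0: l→w (+11), pos 1: o→w (+8), pos 2: g→r (+11), pos 3: i→q (+8) — repeating every 2. The shifts repeat in a cycle of length 2: positions 0,1,… shift by +11, +8, then the pattern repeats.
Reversing it on ljwm: l−11=a, j−8=b, w−11=l, m−8=e.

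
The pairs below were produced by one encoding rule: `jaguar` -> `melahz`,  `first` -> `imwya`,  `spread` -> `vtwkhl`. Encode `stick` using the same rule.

In jaguar: j→m is +3, a→e is +4, g→l is +5, u→a is +6 — the shift increases by 1 each position. Each letter shifts forward by (position + 3), i.e. 3, 4, 5, … — the shift grows by one for each successive letter.
For stick: s+3=v, t+4=x, i+5=n, c+6=i, k+7=r.

vxnir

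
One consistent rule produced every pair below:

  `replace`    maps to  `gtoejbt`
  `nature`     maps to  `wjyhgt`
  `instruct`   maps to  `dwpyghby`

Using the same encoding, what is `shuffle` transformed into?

puhccet

r(17)→g(6) and e(4)→t(19) fit y≡9x+9 (mod 26); the inverse of 9 mod 26 is 3. Each letter's alphabet position (a=0..z=25) is mapped through 9·x+9 mod 26 — an affine cipher.
On shuffle: s(18)→9·18+9≡15=p; h(7)→9·7+9≡20=u; u(20)→9·20+9≡7=h; f(5)→9·5+9≡2=c; f(5)→9·5+9≡2=c; l(11)→9·11+9≡4=e; e(4)→9·4+9≡19=t (all mod 26).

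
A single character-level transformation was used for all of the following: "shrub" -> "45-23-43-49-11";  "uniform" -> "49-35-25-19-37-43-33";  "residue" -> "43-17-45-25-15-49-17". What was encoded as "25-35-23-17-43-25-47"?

s(#19)→45 and h(#8)→23: differences scale by 2, so n = 2·pos + 7. With a=1..z=26, the number is 2·pos + 7.
Decoding 25-35-23-17-43-25-47: 25→(25−7)÷2=9=i, 35→(35−7)÷2=14=n, 23→(23−7)÷2=8=h, 17→(17−7)÷2=5=e, 43→(43−7)÷2=18=r, 25→(25−7)÷2=9=i, 47→(47−7)÷2=20=t.

inherit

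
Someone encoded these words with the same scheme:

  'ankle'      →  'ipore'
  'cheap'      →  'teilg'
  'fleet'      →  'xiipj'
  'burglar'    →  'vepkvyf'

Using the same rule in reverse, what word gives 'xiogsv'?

The output letters match the input read backwards, each shifted +4: ankle reversed is elkna. Two steps: reverse the string, then apply a Caesar shift of +4.
Undoing it on xiogsv: shift back: x−4=t, i−4=e, o−4=k, g−4=c, s−4=o, v−4=r → tekcor; then reverse → rocket.

rocket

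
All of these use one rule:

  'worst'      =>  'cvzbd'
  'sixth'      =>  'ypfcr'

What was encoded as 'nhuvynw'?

Letter i (0-indexed) is shifted by i+6, so successive shifts are 6, 7, 8, ….
Undoing it on nhuvynw: n−6=h, h−7=a, u−8=m, v−9=m, y−10=o, n−11=c, w−12=k.

hammock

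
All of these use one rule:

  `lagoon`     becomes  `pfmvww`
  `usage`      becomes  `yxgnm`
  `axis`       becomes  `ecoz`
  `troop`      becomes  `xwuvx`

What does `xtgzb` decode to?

toast

Letter i (0-indexed) is shifted by i+4, so successive shifts are 4, 5, 6, ….
Reversing it on xtgzb: x−4=t, t−5=o, g−6=a, z−7=s, b−8=t.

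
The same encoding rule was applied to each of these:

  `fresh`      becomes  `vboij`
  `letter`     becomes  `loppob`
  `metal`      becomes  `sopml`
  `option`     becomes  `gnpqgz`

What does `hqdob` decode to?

diver

f(5)→v(21) and r(17)→b(1) fit y≡7x+12 (mod 26); the inverse of 7 mod 26 is 15. Each letter's alphabet position (a=0..z=25) is mapped through 7·x+12 mod 26 — an affine cipher.
Reversing it on hqdob: h(7)→15·(7−12)≡3=d; q(16)→15·(16−12)≡8=i; d(3)→15·(3−12)≡21=v; o(14)→15·(14−12)≡4=e; b(1)→15·(1−12)≡17=r (all mod 26).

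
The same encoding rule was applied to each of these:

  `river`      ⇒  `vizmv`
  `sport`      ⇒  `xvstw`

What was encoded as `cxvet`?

party

Read the word backwards and shift each letter +4.
Reversing it on cxvet: shift back: c−4=y, x−4=t, v−4=r, e−4=a, t−4=p → ytrap; then reverse → party.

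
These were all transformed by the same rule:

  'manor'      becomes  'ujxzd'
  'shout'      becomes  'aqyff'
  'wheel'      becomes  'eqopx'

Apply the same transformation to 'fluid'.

In manor: m→u is +8, a→j is +9, n→x is +10, o→z is +11 — the shift increases by 1 each position. The shift increases by 1 at each position, starting from +8: 8, 9, 10, ….
Applying it to fluid: f+8=n, l+9=u, u+10=e, i+11=t, d+12=p.

nuetp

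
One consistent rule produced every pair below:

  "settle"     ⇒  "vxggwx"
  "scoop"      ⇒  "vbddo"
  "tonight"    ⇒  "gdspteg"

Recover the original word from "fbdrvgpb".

acoustic

This is an affine cipher: with a=0,…,z=25, each position x becomes (11x+5) mod 26.
Undoing it on fbdrvgpb: f(5)→19·(5−5)≡0=a; b(1)→19·(1−5)≡2=c; d(3)→19·(3−5)≡14=o; r(17)→19·(17−5)≡20=u; v(21)→19·(21−5)≡18=s; g(6)→19·(6−5)≡19=t; p(15)→19·(15−5)≡8=i; b(1)→19·(1−5)≡2=c (all mod 26).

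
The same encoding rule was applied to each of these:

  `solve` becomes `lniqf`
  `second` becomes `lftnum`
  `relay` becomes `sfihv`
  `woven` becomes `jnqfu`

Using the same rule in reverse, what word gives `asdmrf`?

s(18)→l(11) and o(14)→n(13) fit y≡19x+7 (mod 26); the inverse of 19 mod 26 is 11. Treating letters as 0–25, the rule is x ↦ 19x + 7 (mod 26).
Decoding asdmrf: a(0)→11·(0−7)≡1=b; s(18)→11·(18−7)≡17=r; d(3)→11·(3−7)≡8=i; m(12)→11·(12−7)≡3=d; r(17)→11·(17−7)≡6=g; f(5)→11·(5−7)≡4=e (all mod 26).

bridge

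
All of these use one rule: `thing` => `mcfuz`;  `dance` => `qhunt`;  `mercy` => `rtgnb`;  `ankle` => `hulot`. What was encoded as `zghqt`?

grade

This is an affine cipher: with a=0,…,z=25, each position x becomes (3x+7) mod 26.
Undoing it on zghqt: z(25)→9·(25−7)≡6=g; g(6)→9·(6−7)≡17=r; h(7)→9·(7−7)≡0=a; q(16)→9·(16−7)≡3=d; t(19)→9·(19−7)≡4=e (all mod 26).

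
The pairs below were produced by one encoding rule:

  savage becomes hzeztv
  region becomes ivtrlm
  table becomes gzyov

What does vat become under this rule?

ezg

Each pair mirrors across the alphabet (s↔h, a↔z, v↔e): positions sum to 25. Each letter is replaced by its mirror in the alphabet: a↔z, b↔y, c↔x, and so on (the Atbash cipher).
Applying it to vat: v↔e, a↔z, t↔g.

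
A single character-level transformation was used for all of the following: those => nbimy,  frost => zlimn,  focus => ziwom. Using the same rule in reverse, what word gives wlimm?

Every letter moves 20 places later in the alphabet, wrapping around z→a.
Undoing it on wlimm: w−20=c, l−20=r, i−20=o, m−20=s, m−20=s.

cross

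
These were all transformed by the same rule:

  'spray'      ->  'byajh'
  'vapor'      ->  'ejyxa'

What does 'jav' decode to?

arm

Compare letters: s→b is +9, p→y is +9, r→a is +9 — a constant shift. Every letter moves 9 places later in the alphabet, wrapping around z→a.
Undoing it on jav: j−9=a, a−9=r, v−9=m.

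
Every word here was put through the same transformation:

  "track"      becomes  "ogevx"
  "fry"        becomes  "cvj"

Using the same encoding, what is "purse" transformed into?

Read the word backwards and shift each letter +4.
Applying it to purse: reverse → esrup; then shift: e+4=i, s+4=w, r+4=v, u+4=y, p+4=t.

iwvyt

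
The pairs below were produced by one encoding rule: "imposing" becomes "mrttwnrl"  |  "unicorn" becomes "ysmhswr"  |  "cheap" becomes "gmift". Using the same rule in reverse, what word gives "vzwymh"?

rustic

Shifts by position in imposing: pos 0: i→m (+4), pos 1: m→r (+5), pos 2: p→t (+4), pos 3: o→t (+5) — repeating every 2. The shifts repeat in a cycle of length 2: positions 0,1,… shift by +4, +5, then the pattern repeats.
Decoding vzwymh: v−4=r, z−5=u, w−4=s, y−5=t, m−4=i, h−5=c.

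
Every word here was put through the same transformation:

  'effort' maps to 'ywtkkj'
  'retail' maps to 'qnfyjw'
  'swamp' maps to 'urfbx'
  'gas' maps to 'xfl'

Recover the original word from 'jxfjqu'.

The output letters match the input read backwards, each shifted +5: effort reversed is troffe. Two steps: reverse the string, then apply a Caesar shift of +5.
Reversing it on jxfjqu: shift back: j−5=e, x−5=s, f−5=a, j−5=e, q−5=l, u−5=p → esaelp; then reverse → please.

please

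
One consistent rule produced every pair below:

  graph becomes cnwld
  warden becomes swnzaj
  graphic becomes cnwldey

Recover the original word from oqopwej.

sustain

Compare letters: g→c is +22, r→n is +22, a→w is +22 — a constant shift. Each letter is shifted forward by 22 in the alphabet (a Caesar shift of +22).
Reversing it on oqopwej: o−22=s, q−22=u, o−22=s, p−22=t, w−22=a, e−22=i, j−22=n.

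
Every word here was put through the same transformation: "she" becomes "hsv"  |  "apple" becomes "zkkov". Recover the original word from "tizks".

Letters are reflected about the middle of the alphabet (position → 25−position): Atbash.
Undoing it on tizks: t↔g, i↔r, z↔a, k↔p, s↔h.

graph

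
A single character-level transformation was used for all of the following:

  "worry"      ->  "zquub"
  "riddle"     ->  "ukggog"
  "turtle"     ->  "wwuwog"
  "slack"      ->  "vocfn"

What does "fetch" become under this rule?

The shift depends on letter class: consonant w→z is +3, but vowel o→q is +2. Two shifts are in play — +2 for a/e/i/o/u, +3 for every other letter.
For fetch: f(cons)+3=i, e(vowel)+2=g, t(cons)+3=w, c(cons)+3=f, h(cons)+3=k.

igwfk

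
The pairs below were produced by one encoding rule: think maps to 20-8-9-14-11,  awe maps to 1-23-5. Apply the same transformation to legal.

12-5-7-1-12

t is letter #20 and maps to 20: an offset of 0. Letters become their 1-indexed alphabet positions: a=1 … z=26.
On legal: l=12→12, e=5→5, g=7→7, a=1→1, l=12→12.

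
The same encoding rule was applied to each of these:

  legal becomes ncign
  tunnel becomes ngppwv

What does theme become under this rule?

gogjv

The output letters match the input read backwards, each shifted +2: legal reversed is lagel. Read the word backwards and shift each letter +2.
Applying it to theme: reverse → emeht; then shift: e+2=g, m+2=o, e+2=g, h+2=j, t+2=v.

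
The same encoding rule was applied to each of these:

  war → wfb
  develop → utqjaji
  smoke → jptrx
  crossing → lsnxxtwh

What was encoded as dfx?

say

Two steps: reverse the string, then apply a Caesar shift of +5.
Reversing it on dfx: shift back: d−5=y, f−5=a, x−5=s → yas; then reverse → say.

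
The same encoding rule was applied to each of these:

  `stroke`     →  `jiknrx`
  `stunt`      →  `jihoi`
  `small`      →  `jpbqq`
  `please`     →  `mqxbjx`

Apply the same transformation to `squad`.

jlhby

s(18)→j(9) and t(19)→i(8) fit y≡25x+1 (mod 26); the inverse of 25 mod 26 is 25. Treating letters as 0–25, the rule is x ↦ 25x + 1 (mod 26).
On squad: s(18)→25·18+1≡9=j; q(16)→25·16+1≡11=l; u(20)→25·20+1≡7=h; a(0)→25·0+1≡1=b; d(3)→25·3+1≡24=y (all mod 26).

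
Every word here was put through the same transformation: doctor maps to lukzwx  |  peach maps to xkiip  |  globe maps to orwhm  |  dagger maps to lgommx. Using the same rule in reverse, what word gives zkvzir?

rental

A repeating key of period 2 is used — shifts +8, +6 over and over.
Reversing it on zkvzir: z−8=r, k−6=e, v−8=n, z−6=t, i−8=a, r−6=l.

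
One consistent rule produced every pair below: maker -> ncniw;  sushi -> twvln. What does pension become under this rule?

qgqwnuu

Each letter shifts forward by (position + 1), i.e. 1, 2, 3, … — the shift grows by one for each successive letter.
For pension: p+1=q, e+2=g, n+3=q, s+4=w, i+5=n, o+6=u, n+7=u.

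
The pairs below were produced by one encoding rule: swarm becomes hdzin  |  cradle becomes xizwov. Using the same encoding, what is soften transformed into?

hlugvm

This is the alphabet-reversal cipher (Atbash): a becomes z, b becomes y, etc.
Applying it to soften: s↔h, o↔l, f↔u, t↔g, e↔v, n↔m.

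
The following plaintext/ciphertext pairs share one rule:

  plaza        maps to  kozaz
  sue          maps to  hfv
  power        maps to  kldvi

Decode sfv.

hue

Each pair mirrors across the alphabet (p↔k, l↔o, a↔z): positions sum to 25. Letters are reflected about the middle of the alphabet (position → 25−position): Atbash.
Decoding sfv: s↔h, f↔u, v↔e.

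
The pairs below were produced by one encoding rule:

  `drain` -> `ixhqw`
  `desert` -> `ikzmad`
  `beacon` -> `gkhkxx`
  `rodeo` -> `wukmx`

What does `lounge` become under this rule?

In drain: d→i is +5, r→x is +6, a→h is +7, i→q is +8 — the shift increases by 1 each position. Letter i (0-indexed) is shifted by i+5, so successive shifts are 5, 6, 7, ….
For lounge: l+5=q, o+6=u, u+7=b, n+8=v, g+9=p, e+10=o.

qubvpo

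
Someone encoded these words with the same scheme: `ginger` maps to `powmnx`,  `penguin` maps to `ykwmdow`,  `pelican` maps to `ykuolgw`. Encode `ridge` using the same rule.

aommn

Shifts by position in ginger: pos 0: g→p (+9), pos 1: i→o (+6), pos 2: n→w (+9), pos 3: g→m (+6) — repeating every 2. It's a Vigenère-style cipher with numeric key [9,6]: position i shifts by key[i mod 2].
On ridge: r+9=a, i+6=o, d+9=m, g+6=m, e+9=n.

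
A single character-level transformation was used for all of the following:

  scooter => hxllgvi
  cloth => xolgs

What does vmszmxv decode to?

Each pair mirrors across the alphabet (s↔h, c↔x, o↔l): positions sum to 25. Each letter is replaced by its mirror in the alphabet: a↔z, b↔y, c↔x, and so on (the Atbash cipher).
Reversing it on vmszmxv: v↔e, m↔n, s↔h, z↔a, m↔n, x↔c, v↔e.

enhance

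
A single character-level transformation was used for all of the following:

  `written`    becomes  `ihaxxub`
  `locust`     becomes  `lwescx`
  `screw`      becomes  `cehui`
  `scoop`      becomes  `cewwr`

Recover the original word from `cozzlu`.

Each letter's alphabet position (a=0..z=25) is mapped through 21·x+14 mod 26 — an affine cipher.
Reversing it on cozzlu: c(2)→5·(2−14)≡18=s; o(14)→5·(14−14)≡0=a; z(25)→5·(25−14)≡3=d; z(25)→5·(25−14)≡3=d; l(11)→5·(11−14)≡11=l; u(20)→5·(20−14)≡4=e (all mod 26).

saddle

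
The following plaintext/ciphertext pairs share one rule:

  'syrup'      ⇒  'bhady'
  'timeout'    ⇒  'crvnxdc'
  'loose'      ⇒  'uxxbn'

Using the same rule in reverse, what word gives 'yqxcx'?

photo

Compare letters: s→b is +9, y→h is +9, r→a is +9 — a constant shift. Every letter moves 9 places later in the alphabet, wrapping around z→a.
Undoing it on yqxcx: y−9=p, q−9=h, x−9=o, c−9=t, x−9=o.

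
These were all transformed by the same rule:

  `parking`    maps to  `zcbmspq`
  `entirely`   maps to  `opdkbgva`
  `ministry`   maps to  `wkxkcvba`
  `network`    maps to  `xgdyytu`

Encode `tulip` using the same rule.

dwvkz

Shifts by position in parking: pos 0: p→z (+10), pos 1: a→c (+2), pos 2: r→b (+10), pos 3: k→m (+2) — repeating every 2. It's a Vigenère-style cipher with numeric key [10,2]: position i shifts by key[i mod 2].
Applying it to tulip: t+10=d, u+2=w, l+10=v, i+2=k, p+10=z.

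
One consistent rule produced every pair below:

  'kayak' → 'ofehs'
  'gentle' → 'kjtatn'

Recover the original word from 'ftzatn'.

bottle

In kayak: k→o is +4, a→f is +5, y→e is +6, a→h is +7 — the shift increases by 1 each position. The shift increases by 1 at each position, starting from +4: 4, 5, 6, ….
Undoing it on ftzatn: f−4=b, t−5=o, z−6=t, a−7=t, t−8=l, n−9=e.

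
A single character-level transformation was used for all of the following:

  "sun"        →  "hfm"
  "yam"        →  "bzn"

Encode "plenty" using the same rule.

Each pair mirrors across the alphabet (s↔h, u↔f, n↔m): positions sum to 25. This is the alphabet-reversal cipher (Atbash): a becomes z, b becomes y, etc.
For plenty: p↔k, l↔o, e↔v, n↔m, t↔g, y↔b.

kovmgb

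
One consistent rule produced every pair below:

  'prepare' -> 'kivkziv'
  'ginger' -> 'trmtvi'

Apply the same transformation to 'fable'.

Letters are reflected about the middle of the alphabet (position → 25−position): Atbash.
On fable: f↔u, a↔z, b↔y, l↔o, e↔v.

uzyov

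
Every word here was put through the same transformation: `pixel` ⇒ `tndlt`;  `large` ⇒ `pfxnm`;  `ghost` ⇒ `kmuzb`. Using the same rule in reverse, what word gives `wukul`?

spend

In pixel: p→t is +4, i→n is +5, x→d is +6, e→l is +7 — the shift increases by 1 each position. Each letter shifts forward by (position + 4), i.e. 4, 5, 6, … — the shift grows by one for each successive letter.
Reversing it on wukul: w−4=s, u−5=p, k−6=e, u−7=n, l−8=d.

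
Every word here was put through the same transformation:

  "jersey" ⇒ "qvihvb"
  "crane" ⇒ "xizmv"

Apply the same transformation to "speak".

hkvzp

Each pair mirrors across the alphabet (j↔q, e↔v, r↔i): positions sum to 25. This is the alphabet-reversal cipher (Atbash): a becomes z, b becomes y, etc.
Applying it to speak: s↔h, p↔k, e↔v, a↔z, k↔p.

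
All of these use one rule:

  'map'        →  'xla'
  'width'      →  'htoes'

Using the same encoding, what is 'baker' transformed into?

This is a Caesar cipher with shift 11.
For baker: b+11=m, a+11=l, k+11=v, e+11=p, r+11=c.

mlvpc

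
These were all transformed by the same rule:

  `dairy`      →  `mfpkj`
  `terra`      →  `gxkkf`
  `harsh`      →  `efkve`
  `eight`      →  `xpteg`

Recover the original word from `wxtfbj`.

legacy

d(3)→m(12) and a(0)→f(5) fit y≡11x+5 (mod 26); the inverse of 11 mod 26 is 19. This is an affine cipher: with a=0,…,z=25, each position x becomes (11x+5) mod 26.
Undoing it on wxtfbj: w(22)→19·(22−5)≡11=l; x(23)→19·(23−5)≡4=e; t(19)→19·(19−5)≡6=g; f(5)→19·(5−5)≡0=a; b(1)→19·(1−5)≡2=c; j(9)→19·(9−5)≡24=y (all mod 26).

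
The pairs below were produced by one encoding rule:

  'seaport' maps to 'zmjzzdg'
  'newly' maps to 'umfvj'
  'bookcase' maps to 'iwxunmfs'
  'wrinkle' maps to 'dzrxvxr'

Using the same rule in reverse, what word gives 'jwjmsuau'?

coaching

In seaport: s→z is +7, e→m is +8, a→j is +9, p→z is +10 — the shift increases by 1 each position. Each letter shifts forward by (position + 7), i.e. 7, 8, 9, … — the shift grows by one for each successive letter.
Reversing it on jwjmsuau: j−7=c, w−8=o, j−9=a, m−10=c, s−11=h, u−12=i, a−13=n, u−14=g.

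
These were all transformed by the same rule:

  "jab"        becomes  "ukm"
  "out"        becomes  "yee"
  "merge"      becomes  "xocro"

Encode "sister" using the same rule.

dsdeoc

The shift depends on letter class: consonant j→u is +11, but vowel a→k is +10. The rule splits by letter class: vowels +10, consonants +11.
On sister: s(cons)+11=d, i(vowel)+10=s, s(cons)+11=d, t(cons)+11=e, e(vowel)+10=o, r(cons)+11=c.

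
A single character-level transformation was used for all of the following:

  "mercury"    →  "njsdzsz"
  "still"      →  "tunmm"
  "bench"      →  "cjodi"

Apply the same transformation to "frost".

gsttu

The shift depends on letter class: consonant m→n is +1, but vowel e→j is +5. Vowels shift forward by 5 and consonants shift forward by 1.
Applying it to frost: f(cons)+1=g, r(cons)+1=s, o(vowel)+5=t, s(cons)+1=t, t(cons)+1=u.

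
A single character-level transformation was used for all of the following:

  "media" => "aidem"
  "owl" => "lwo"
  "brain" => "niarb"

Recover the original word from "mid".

The output letters match the input read backwards: media reversed is aidem. It's just the letters in reverse order.
Reversing it on mid: then reverse → dim.

dim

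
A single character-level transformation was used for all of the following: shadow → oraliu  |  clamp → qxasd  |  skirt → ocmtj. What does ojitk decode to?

story

Treating letters as 0–25, the rule is x ↦ 21x + 0 (mod 26).
Reversing it on ojitk: o(14)→5·(14−0)≡18=s; j(9)→5·(9−0)≡19=t; i(8)→5·(8−0)≡14=o; t(19)→5·(19−0)≡17=r; k(10)→5·(10−0)≡24=y (all mod 26).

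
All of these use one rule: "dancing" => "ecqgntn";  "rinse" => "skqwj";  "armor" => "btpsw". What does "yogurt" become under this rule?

zqjywz

In dancing: d→e is +1, a→c is +2, n→q is +3, c→g is +4 — the shift increases by 1 each position. Each letter shifts forward by (position + 1), i.e. 1, 2, 3, … — the shift grows by one for each successive letter.
Applying it to yogurt: y+1=z, o+2=q, g+3=j, u+4=y, r+5=w, t+6=z.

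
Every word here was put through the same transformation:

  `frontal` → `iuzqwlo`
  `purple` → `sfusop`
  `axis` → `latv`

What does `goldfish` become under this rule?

The shift depends on letter class: consonant f→i is +3, but vowel o→z is +11. Two shifts are in play — +11 for a/e/i/o/u, +3 for every other letter.
Applying it to goldfish: g(cons)+3=j, o(vowel)+11=z, l(cons)+3=o, d(cons)+3=g, f(cons)+3=i, i(vowel)+11=t, s(cons)+3=v, h(cons)+3=k.

jzogitvk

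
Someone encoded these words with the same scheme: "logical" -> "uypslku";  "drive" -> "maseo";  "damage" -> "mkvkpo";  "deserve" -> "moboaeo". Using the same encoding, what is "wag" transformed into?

The shift depends on letter class: consonant l→u is +9, but vowel o→y is +10. The rule splits by letter class: vowels +10, consonants +9.
On wag: w(cons)+9=f, a(vowel)+10=k, g(cons)+9=p.

fkp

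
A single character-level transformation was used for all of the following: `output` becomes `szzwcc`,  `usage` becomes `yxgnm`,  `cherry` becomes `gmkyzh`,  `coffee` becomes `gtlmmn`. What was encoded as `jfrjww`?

In output: o→s is +4, u→z is +5, t→z is +6, p→w is +7 — the shift increases by 1 each position. Each letter shifts forward by (position + 4), i.e. 4, 5, 6, … — the shift grows by one for each successive letter.
Reversing it on jfrjww: j−4=f, f−5=a, r−6=l, j−7=c, w−8=o, w−9=n.

falcon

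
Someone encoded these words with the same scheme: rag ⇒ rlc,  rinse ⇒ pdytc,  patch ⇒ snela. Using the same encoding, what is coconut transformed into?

efyznzn

The output letters match the input read backwards, each shifted +11: rag reversed is gar. The word is reversed, then every letter is shifted forward by 11.
For coconut: reverse → tunococ; then shift: t+11=e, u+11=f, n+11=y, o+11=z, c+11=n, o+11=z, c+11=n.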